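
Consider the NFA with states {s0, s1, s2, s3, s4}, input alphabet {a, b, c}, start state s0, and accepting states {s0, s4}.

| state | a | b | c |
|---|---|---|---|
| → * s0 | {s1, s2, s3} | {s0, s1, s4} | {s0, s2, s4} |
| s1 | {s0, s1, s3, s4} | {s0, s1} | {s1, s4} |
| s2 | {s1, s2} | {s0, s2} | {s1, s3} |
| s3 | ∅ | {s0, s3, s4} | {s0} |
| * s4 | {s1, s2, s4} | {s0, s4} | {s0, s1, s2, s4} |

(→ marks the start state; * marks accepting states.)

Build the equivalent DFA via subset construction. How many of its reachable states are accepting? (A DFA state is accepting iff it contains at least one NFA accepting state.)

Start state of the DFA: {s0}.
{s0} --a--> {s1, s2, s3}  [new]
{s0} --b--> {s0, s1, s4}  [new]
{s0} --c--> {s0, s2, s4}  [new]
{s1, s2, s3} --a--> {s0, s1, s2, s3, s4}  [new]
{s1, s2, s3} --b--> {s0, s1, s2, s3, s4}  [seen]
{s1, s2, s3} --c--> {s0, s1, s3, s4}  [new]
{s0, s1, s4} --a--> {s0, s1, s2, s3, s4}  [seen]
{s0, s1, s4} --b--> {s0, s1, s4}  [seen]
{s0, s1, s4} --c--> {s0, s1, s2, s4}  [new]
{s0, s2, s4} --a--> {s1, s2, s3, s4}  [new]
{s0, s2, s4} --b--> {s0, s1, s2, s4}  [seen]
{s0, s2, s4} --c--> {s0, s1, s2, s3, s4}  [seen]
{s0, s1, s2, s3, s4} --a--> {s0, s1, s2, s3, s4}  [seen]
{s0, s1, s2, s3, s4} --b--> {s0, s1, s2, s3, s4}  [seen]
{s0, s1, s2, s3, s4} --c--> {s0, s1, s2, s3, s4}  [seen]
{s0, s1, s3, s4} --a--> {s0, s1, s2, s3, s4}  [seen]
{s0, s1, s3, s4} --b--> {s0, s1, s3, s4}  [seen]
{s0, s1, s3, s4} --c--> {s0, s1, s2, s4}  [seen]
{s0, s1, s2, s4} --a--> {s0, s1, s2, s3, s4}  [seen]
{s0, s1, s2, s4} --b--> {s0, s1, s2, s4}  [seen]
{s0, s1, s2, s4} --c--> {s0, s1, s2, s3, s4}  [seen]
{s1, s2, s3, s4} --a--> {s0, s1, s2, s3, s4}  [seen]
{s1, s2, s3, s4} --b--> {s0, s1, s2, s3, s4}  [seen]
{s1, s2, s3, s4} --c--> {s0, s1, s2, s3, s4}  [seen]
Reachable DFA states: {s0}, {s1, s2, s3}, {s0, s1, s4}, {s0, s2, s4}, {s0, s1, s2, s3, s4}, {s0, s1, s3, s4}, {s0, s1, s2, s4}, {s1, s2, s3, s4}.
Accepting DFA states (contain an NFA accepting state): {s0}, {s0, s1, s4}, {s0, s2, s4}, {s0, s1, s2, s3, s4}, {s0, s1, s3, s4}, {s0, s1, s2, s4}, {s1, s2, s3, s4}.

7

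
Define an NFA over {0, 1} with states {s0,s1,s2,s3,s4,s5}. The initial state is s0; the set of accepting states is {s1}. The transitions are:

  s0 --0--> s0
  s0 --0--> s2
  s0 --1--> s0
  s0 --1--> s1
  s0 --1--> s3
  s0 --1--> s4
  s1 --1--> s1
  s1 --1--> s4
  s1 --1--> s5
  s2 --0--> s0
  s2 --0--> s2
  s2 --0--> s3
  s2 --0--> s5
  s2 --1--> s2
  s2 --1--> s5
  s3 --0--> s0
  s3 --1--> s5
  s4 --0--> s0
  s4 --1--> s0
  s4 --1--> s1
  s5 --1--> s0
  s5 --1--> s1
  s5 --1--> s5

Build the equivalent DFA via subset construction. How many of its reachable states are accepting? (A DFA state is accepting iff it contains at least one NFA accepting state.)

3

Start state of the DFA: {s0}.
{s0} --0--> {s0,s2}  [new]
{s0} --1--> {s0,s1,s3,s4}  [new]
{s0,s2} --0--> {s0,s2,s3,s5}  [new]
{s0,s2} --1--> {s0,s1,s2,s3,s4,s5}  [new]
{s0,s1,s3,s4} --0--> {s0,s2}  [seen]
{s0,s1,s3,s4} --1--> {s0,s1,s3,s4,s5}  [new]
{s0,s2,s3,s5} --0--> {s0,s2,s3,s5}  [seen]
{s0,s2,s3,s5} --1--> {s0,s1,s2,s3,s4,s5}  [seen]
{s0,s1,s2,s3,s4,s5} --0--> {s0,s2,s3,s5}  [seen]
{s0,s1,s2,s3,s4,s5} --1--> {s0,s1,s2,s3,s4,s5}  [seen]
{s0,s1,s3,s4,s5} --0--> {s0,s2}  [seen]
{s0,s1,s3,s4,s5} --1--> {s0,s1,s3,s4,s5}  [seen]
Reachable DFA states: {s0}, {s0,s2}, {s0,s1,s3,s4}, {s0,s2,s3,s5}, {s0,s1,s2,s3,s4,s5}, {s0,s1,s3,s4,s5}.
Accepting DFA states (contain an NFA accepting state): {s0,s1,s3,s4}, {s0,s1,s2,s3,s4,s5}, {s0,s1,s3,s4,s5}.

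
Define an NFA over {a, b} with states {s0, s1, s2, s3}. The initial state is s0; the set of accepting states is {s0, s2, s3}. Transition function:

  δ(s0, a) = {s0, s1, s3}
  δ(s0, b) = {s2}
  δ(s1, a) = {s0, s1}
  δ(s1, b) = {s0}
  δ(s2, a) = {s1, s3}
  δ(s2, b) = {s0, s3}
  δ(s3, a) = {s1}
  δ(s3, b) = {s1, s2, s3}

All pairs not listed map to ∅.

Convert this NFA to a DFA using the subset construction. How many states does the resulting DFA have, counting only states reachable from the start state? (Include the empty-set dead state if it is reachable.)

Start state of the DFA: {s0}.
{s0} --a--> {s0, s1, s3}  [new]
{s0} --b--> {s2}  [new]
{s0, s1, s3} --a--> {s0, s1, s3}  [seen]
{s0, s1, s3} --b--> {s0, s1, s2, s3}  [new]
{s2} --a--> {s1, s3}  [new]
{s2} --b--> {s0, s3}  [new]
{s0, s1, s2, s3} --a--> {s0, s1, s3}  [seen]
{s0, s1, s2, s3} --b--> {s0, s1, s2, s3}  [seen]
{s1, s3} --a--> {s0, s1}  [new]
{s1, s3} --b--> {s0, s1, s2, s3}  [seen]
{s0, s3} --a--> {s0, s1, s3}  [seen]
{s0, s3} --b--> {s1, s2, s3}  [new]
{s0, s1} --a--> {s0, s1, s3}  [seen]
{s0, s1} --b--> {s0, s2}  [new]
{s1, s2, s3} --a--> {s0, s1, s3}  [seen]
{s1, s2, s3} --b--> {s0, s1, s2, s3}  [seen]
{s0, s2} --a--> {s0, s1, s3}  [seen]
{s0, s2} --b--> {s0, s2, s3}  [new]
{s0, s2, s3} --a--> {s0, s1, s3}  [seen]
{s0, s2, s3} --b--> {s0, s1, s2, s3}  [seen]
Reachable DFA states: {s0}, {s0, s1, s3}, {s2}, {s0, s1, s2, s3}, {s1, s3}, {s0, s3}, {s0, s1}, {s1, s2, s3}, {s0, s2}, {s0, s2, s3}.

10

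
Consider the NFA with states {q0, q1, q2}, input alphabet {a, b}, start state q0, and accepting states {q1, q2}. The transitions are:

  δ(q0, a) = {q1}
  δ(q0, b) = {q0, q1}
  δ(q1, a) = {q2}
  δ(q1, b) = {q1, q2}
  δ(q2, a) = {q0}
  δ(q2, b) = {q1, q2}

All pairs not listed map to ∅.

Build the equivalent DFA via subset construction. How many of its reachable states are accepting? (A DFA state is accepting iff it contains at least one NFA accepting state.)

6

Start state of the DFA: {q0}.
{q0} --a--> {q1}  [new]
{q0} --b--> {q0, q1}  [new]
{q1} --a--> {q2}  [new]
{q1} --b--> {q1, q2}  [new]
{q0, q1} --a--> {q1, q2}  [seen]
{q0, q1} --b--> {q0, q1, q2}  [new]
{q2} --a--> {q0}  [seen]
{q2} --b--> {q1, q2}  [seen]
{q1, q2} --a--> {q0, q2}  [new]
{q1, q2} --b--> {q1, q2}  [seen]
{q0, q1, q2} --a--> {q0, q1, q2}  [seen]
{q0, q1, q2} --b--> {q0, q1, q2}  [seen]
{q0, q2} --a--> {q0, q1}  [seen]
{q0, q2} --b--> {q0, q1, q2}  [seen]
Reachable DFA states: {q0}, {q1}, {q0, q1}, {q2}, {q1, q2}, {q0, q1, q2}, {q0, q2}.
Accepting DFA states (contain an NFA accepting state): {q1}, {q0, q1}, {q2}, {q1, q2}, {q0, q1, q2}, {q0, q2}.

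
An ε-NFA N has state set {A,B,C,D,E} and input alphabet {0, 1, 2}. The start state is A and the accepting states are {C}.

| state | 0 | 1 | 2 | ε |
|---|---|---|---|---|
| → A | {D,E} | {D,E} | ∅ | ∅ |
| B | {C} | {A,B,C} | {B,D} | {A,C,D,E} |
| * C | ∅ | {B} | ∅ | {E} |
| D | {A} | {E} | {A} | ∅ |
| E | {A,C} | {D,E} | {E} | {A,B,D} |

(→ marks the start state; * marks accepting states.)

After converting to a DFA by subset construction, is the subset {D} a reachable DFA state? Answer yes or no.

Start state of the DFA: {A} (ε-closure of the NFA start).
{A} --0--> {A,B,C,D,E}  [new]
{A} --1--> {A,B,C,D,E}  [seen]
{A} --2--> ∅  [new]
{A,B,C,D,E} --0--> {A,B,C,D,E}  [seen]
{A,B,C,D,E} --1--> {A,B,C,D,E}  [seen]
{A,B,C,D,E} --2--> {A,B,C,D,E}  [seen]
∅ --0--> ∅  [seen]
∅ --1--> ∅  [seen]
∅ --2--> ∅  [seen]
Reachable DFA states: {A}, {A,B,C,D,E}, ∅.
{D} is not among them.

no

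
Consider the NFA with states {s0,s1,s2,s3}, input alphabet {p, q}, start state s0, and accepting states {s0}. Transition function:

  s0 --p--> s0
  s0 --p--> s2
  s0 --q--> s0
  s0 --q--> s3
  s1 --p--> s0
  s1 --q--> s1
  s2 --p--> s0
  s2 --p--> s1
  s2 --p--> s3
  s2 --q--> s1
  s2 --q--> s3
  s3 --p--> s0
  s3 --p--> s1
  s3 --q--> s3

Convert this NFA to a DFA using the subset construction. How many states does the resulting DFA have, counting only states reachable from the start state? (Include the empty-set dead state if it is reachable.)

6

Start state of the DFA: {s0}.
{s0} --p--> {s0,s2}  [new]
{s0} --q--> {s0,s3}  [new]
{s0,s2} --p--> {s0,s1,s2,s3}  [new]
{s0,s2} --q--> {s0,s1,s3}  [new]
{s0,s3} --p--> {s0,s1,s2}  [new]
{s0,s3} --q--> {s0,s3}  [seen]
{s0,s1,s2,s3} --p--> {s0,s1,s2,s3}  [seen]
{s0,s1,s2,s3} --q--> {s0,s1,s3}  [seen]
{s0,s1,s3} --p--> {s0,s1,s2}  [seen]
{s0,s1,s3} --q--> {s0,s1,s3}  [seen]
{s0,s1,s2} --p--> {s0,s1,s2,s3}  [seen]
{s0,s1,s2} --q--> {s0,s1,s3}  [seen]
Reachable DFA states: {s0}, {s0,s2}, {s0,s3}, {s0,s1,s2,s3}, {s0,s1,s3}, {s0,s1,s2}.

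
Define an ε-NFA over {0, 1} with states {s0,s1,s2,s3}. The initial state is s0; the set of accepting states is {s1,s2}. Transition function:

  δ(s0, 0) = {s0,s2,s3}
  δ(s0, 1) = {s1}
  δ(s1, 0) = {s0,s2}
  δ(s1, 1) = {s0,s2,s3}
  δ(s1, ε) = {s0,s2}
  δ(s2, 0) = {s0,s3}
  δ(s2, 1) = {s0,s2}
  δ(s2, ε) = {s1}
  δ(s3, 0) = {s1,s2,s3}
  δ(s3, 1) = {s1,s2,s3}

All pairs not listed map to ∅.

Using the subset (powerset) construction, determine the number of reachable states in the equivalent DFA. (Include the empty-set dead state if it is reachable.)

3

Start state of the DFA: {s0} (ε-closure of the NFA start).
{s0} --0--> {s0,s1,s2,s3}  [new]
{s0} --1--> {s0,s1,s2}  [new]
{s0,s1,s2,s3} --0--> {s0,s1,s2,s3}  [seen]
{s0,s1,s2,s3} --1--> {s0,s1,s2,s3}  [seen]
{s0,s1,s2} --0--> {s0,s1,s2,s3}  [seen]
{s0,s1,s2} --1--> {s0,s1,s2,s3}  [seen]
Reachable DFA states: {s0}, {s0,s1,s2,s3}, {s0,s1,s2}.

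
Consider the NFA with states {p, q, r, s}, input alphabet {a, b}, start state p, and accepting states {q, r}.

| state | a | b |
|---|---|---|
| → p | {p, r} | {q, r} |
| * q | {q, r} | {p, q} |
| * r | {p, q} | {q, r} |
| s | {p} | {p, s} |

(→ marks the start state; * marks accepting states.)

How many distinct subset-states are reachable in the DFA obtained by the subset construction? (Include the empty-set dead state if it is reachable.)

Start state of the DFA: {p}.
{p} --a--> {p, r}  [new]
{p} --b--> {q, r}  [new]
{p, r} --a--> {p, q, r}  [new]
{p, r} --b--> {q, r}  [seen]
{q, r} --a--> {p, q, r}  [seen]
{q, r} --b--> {p, q, r}  [seen]
{p, q, r} --a--> {p, q, r}  [seen]
{p, q, r} --b--> {p, q, r}  [seen]
Reachable DFA states: {p}, {p, r}, {q, r}, {p, q, r}.

4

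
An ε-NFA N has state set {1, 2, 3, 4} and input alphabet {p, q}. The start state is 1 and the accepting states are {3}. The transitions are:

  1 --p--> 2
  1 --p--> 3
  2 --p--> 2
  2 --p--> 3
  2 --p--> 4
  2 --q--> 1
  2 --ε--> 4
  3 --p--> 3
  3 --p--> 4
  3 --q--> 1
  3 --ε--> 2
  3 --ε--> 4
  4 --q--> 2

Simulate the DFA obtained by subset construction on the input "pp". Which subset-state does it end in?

{2, 3, 4}

Start: {1}.
δ(1,p) = {2, 3}.
Union: {2, 3}.
ε-closure gives {2, 3, 4}.
After p: {2, 3, 4}.
δ(2,p) = {2, 3, 4}; δ(3,p) = {3, 4}; δ(4,p) = ∅.
Union: {2, 3, 4}.
After p: {2, 3, 4}.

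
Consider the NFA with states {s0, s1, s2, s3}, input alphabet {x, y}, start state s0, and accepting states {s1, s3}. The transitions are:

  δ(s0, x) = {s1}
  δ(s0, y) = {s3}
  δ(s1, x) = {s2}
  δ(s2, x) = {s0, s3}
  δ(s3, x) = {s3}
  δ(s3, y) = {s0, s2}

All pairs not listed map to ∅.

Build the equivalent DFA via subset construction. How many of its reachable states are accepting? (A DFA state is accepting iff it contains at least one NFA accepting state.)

8

Start state of the DFA: {s0}.
{s0} --x--> {s1}  [new]
{s0} --y--> {s3}  [new]
{s1} --x--> {s2}  [new]
{s1} --y--> ∅  [new]
{s3} --x--> {s3}  [seen]
{s3} --y--> {s0, s2}  [new]
{s2} --x--> {s0, s3}  [new]
{s2} --y--> ∅  [seen]
∅ --x--> ∅  [seen]
∅ --y--> ∅  [seen]
{s0, s2} --x--> {s0, s1, s3}  [new]
{s0, s2} --y--> {s3}  [seen]
{s0, s3} --x--> {s1, s3}  [new]
{s0, s3} --y--> {s0, s2, s3}  [new]
{s0, s1, s3} --x--> {s1, s2, s3}  [new]
{s0, s1, s3} --y--> {s0, s2, s3}  [seen]
{s1, s3} --x--> {s2, s3}  [new]
{s1, s3} --y--> {s0, s2}  [seen]
{s0, s2, s3} --x--> {s0, s1, s3}  [seen]
{s0, s2, s3} --y--> {s0, s2, s3}  [seen]
{s1, s2, s3} --x--> {s0, s2, s3}  [seen]
{s1, s2, s3} --y--> {s0, s2}  [seen]
{s2, s3} --x--> {s0, s3}  [seen]
{s2, s3} --y--> {s0, s2}  [seen]
Reachable DFA states: {s0}, {s1}, {s3}, {s2}, ∅, {s0, s2}, {s0, s3}, {s0, s1, s3}, {s1, s3}, {s0, s2, s3}, {s1, s2, s3}, {s2, s3}.
Accepting DFA states (contain an NFA accepting state): {s1}, {s3}, {s0, s3}, {s0, s1, s3}, {s1, s3}, {s0, s2, s3}, {s1, s2, s3}, {s2, s3}.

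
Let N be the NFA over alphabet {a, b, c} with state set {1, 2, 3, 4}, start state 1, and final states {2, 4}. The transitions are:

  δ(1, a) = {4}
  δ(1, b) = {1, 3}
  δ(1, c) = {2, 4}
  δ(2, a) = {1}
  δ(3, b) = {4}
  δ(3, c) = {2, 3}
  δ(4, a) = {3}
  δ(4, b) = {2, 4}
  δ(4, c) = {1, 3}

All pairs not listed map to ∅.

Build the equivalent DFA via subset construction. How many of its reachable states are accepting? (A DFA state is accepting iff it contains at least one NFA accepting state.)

Start state of the DFA: {1}.
{1} --a--> {4}  [new]
{1} --b--> {1, 3}  [new]
{1} --c--> {2, 4}  [new]
{4} --a--> {3}  [new]
{4} --b--> {2, 4}  [seen]
{4} --c--> {1, 3}  [seen]
{1, 3} --a--> {4}  [seen]
{1, 3} --b--> {1, 3, 4}  [new]
{1, 3} --c--> {2, 3, 4}  [new]
{2, 4} --a--> {1, 3}  [seen]
{2, 4} --b--> {2, 4}  [seen]
{2, 4} --c--> {1, 3}  [seen]
{3} --a--> ∅  [new]
{3} --b--> {4}  [seen]
{3} --c--> {2, 3}  [new]
{1, 3, 4} --a--> {3, 4}  [new]
{1, 3, 4} --b--> {1, 2, 3, 4}  [new]
{1, 3, 4} --c--> {1, 2, 3, 4}  [seen]
{2, 3, 4} --a--> {1, 3}  [seen]
{2, 3, 4} --b--> {2, 4}  [seen]
{2, 3, 4} --c--> {1, 2, 3}  [new]
∅ --a--> ∅  [seen]
∅ --b--> ∅  [seen]
∅ --c--> ∅  [seen]
{2, 3} --a--> {1}  [seen]
{2, 3} --b--> {4}  [seen]
{2, 3} --c--> {2, 3}  [seen]
{3, 4} --a--> {3}  [seen]
{3, 4} --b--> {2, 4}  [seen]
{3, 4} --c--> {1, 2, 3}  [seen]
{1, 2, 3, 4} --a--> {1, 3, 4}  [seen]
{1, 2, 3, 4} --b--> {1, 2, 3, 4}  [seen]
{1, 2, 3, 4} --c--> {1, 2, 3, 4}  [seen]
{1, 2, 3} --a--> {1, 4}  [new]
{1, 2, 3} --b--> {1, 3, 4}  [seen]
{1, 2, 3} --c--> {2, 3, 4}  [seen]
{1, 4} --a--> {3, 4}  [seen]
{1, 4} --b--> {1, 2, 3, 4}  [seen]
{1, 4} --c--> {1, 2, 3, 4}  [seen]
Reachable DFA states: {1}, {4}, {1, 3}, {2, 4}, {3}, {1, 3, 4}, {2, 3, 4}, ∅, {2, 3}, {3, 4}, {1, 2, 3, 4}, {1, 2, 3}, {1, 4}.
Accepting DFA states (contain an NFA accepting state): {4}, {2, 4}, {1, 3, 4}, {2, 3, 4}, {2, 3}, {3, 4}, {1, 2, 3, 4}, {1, 2, 3}, {1, 4}.

9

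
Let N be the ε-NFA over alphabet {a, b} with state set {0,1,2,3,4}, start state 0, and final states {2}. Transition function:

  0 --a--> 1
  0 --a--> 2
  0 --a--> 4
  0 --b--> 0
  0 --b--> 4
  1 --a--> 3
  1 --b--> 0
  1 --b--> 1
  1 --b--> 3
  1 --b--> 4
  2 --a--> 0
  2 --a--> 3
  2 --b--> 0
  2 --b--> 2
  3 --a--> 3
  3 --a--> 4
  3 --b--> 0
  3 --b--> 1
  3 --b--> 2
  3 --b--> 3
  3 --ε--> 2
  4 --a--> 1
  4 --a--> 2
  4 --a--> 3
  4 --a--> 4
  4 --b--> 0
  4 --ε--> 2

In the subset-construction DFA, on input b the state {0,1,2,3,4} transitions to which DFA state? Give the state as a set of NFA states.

δ(0,b) = {0,4}; δ(1,b) = {0,1,3,4}; δ(2,b) = {0,2}; δ(3,b) = {0,1,2,3}; δ(4,b) = {0}.
Union: {0,1,2,3,4}.

{0,1,2,3,4}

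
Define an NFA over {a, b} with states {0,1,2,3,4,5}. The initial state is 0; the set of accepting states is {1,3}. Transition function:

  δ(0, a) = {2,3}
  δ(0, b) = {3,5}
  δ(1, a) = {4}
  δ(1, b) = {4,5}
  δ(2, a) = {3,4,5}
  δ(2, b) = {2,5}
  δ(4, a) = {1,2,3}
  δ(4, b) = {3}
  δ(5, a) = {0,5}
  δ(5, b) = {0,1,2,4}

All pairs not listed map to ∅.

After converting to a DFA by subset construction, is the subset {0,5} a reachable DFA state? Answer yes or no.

Start state of the DFA: {0}.
{0} --a--> {2,3}  [new]
{0} --b--> {3,5}  [new]
{2,3} --a--> {3,4,5}  [new]
{2,3} --b--> {2,5}  [new]
{3,5} --a--> {0,5}  [new]
{3,5} --b--> {0,1,2,4}  [new]
{3,4,5} --a--> {0,1,2,3,5}  [new]
{3,4,5} --b--> {0,1,2,3,4}  [new]
{2,5} --a--> {0,3,4,5}  [new]
{2,5} --b--> {0,1,2,4,5}  [new]
{0,5} --a--> {0,2,3,5}  [new]
{0,5} --b--> {0,1,2,3,4,5}  [new]
{0,1,2,4} --a--> {1,2,3,4,5}  [new]
{0,1,2,4} --b--> {2,3,4,5}  [new]
{0,1,2,3,5} --a--> {0,2,3,4,5}  [new]
{0,1,2,3,5} --b--> {0,1,2,3,4,5}  [seen]
{0,1,2,3,4} --a--> {1,2,3,4,5}  [seen]
{0,1,2,3,4} --b--> {2,3,4,5}  [seen]
{0,3,4,5} --a--> {0,1,2,3,5}  [seen]
{0,3,4,5} --b--> {0,1,2,3,4,5}  [seen]
{0,1,2,4,5} --a--> {0,1,2,3,4,5}  [seen]
{0,1,2,4,5} --b--> {0,1,2,3,4,5}  [seen]
{0,2,3,5} --a--> {0,2,3,4,5}  [seen]
{0,2,3,5} --b--> {0,1,2,3,4,5}  [seen]
{0,1,2,3,4,5} --a--> {0,1,2,3,4,5}  [seen]
{0,1,2,3,4,5} --b--> {0,1,2,3,4,5}  [seen]
{1,2,3,4,5} --a--> {0,1,2,3,4,5}  [seen]
{1,2,3,4,5} --b--> {0,1,2,3,4,5}  [seen]
{2,3,4,5} --a--> {0,1,2,3,4,5}  [seen]
{2,3,4,5} --b--> {0,1,2,3,4,5}  [seen]
{0,2,3,4,5} --a--> {0,1,2,3,4,5}  [seen]
{0,2,3,4,5} --b--> {0,1,2,3,4,5}  [seen]
Reachable DFA states: {0}, {2,3}, {3,5}, {3,4,5}, {2,5}, {0,5}, {0,1,2,4}, {0,1,2,3,5}, {0,1,2,3,4}, {0,3,4,5}, {0,1,2,4,5}, {0,2,3,5}, {0,1,2,3,4,5}, {1,2,3,4,5}, {2,3,4,5}, {0,2,3,4,5}.
{0,5} is among them.

yes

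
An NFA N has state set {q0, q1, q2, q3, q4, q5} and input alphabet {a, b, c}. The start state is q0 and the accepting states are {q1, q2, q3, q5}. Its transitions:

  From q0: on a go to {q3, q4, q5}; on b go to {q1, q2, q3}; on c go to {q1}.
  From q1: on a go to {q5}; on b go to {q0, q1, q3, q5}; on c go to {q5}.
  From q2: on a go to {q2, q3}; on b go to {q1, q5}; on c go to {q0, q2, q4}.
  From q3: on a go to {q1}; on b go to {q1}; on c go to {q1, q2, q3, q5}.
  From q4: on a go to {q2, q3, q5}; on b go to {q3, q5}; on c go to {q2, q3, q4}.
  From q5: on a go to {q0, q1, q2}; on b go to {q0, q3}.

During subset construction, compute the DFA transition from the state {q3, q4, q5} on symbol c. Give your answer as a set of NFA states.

{q1, q2, q3, q4, q5}

δ(q3,c) = {q1, q2, q3, q5}; δ(q4,c) = {q2, q3, q4}; δ(q5,c) = ∅.
Union: {q1, q2, q3, q4, q5}.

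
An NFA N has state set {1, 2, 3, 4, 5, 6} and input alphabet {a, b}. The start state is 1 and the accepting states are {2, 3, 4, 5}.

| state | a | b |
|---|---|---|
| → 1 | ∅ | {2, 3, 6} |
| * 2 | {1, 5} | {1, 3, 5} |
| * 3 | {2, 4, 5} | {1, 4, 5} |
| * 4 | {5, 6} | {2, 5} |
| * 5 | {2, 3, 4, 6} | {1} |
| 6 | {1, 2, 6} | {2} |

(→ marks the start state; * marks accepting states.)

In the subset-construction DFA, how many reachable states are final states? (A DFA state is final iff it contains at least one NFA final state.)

5

Start state of the DFA: {1}.
{1} --a--> ∅  [new]
{1} --b--> {2, 3, 6}  [new]
∅ --a--> ∅  [seen]
∅ --b--> ∅  [seen]
{2, 3, 6} --a--> {1, 2, 4, 5, 6}  [new]
{2, 3, 6} --b--> {1, 2, 3, 4, 5}  [new]
{1, 2, 4, 5, 6} --a--> {1, 2, 3, 4, 5, 6}  [new]
{1, 2, 4, 5, 6} --b--> {1, 2, 3, 5, 6}  [new]
{1, 2, 3, 4, 5} --a--> {1, 2, 3, 4, 5, 6}  [seen]
{1, 2, 3, 4, 5} --b--> {1, 2, 3, 4, 5, 6}  [seen]
{1, 2, 3, 4, 5, 6} --a--> {1, 2, 3, 4, 5, 6}  [seen]
{1, 2, 3, 4, 5, 6} --b--> {1, 2, 3, 4, 5, 6}  [seen]
{1, 2, 3, 5, 6} --a--> {1, 2, 3, 4, 5, 6}  [seen]
{1, 2, 3, 5, 6} --b--> {1, 2, 3, 4, 5, 6}  [seen]
Reachable DFA states: {1}, ∅, {2, 3, 6}, {1, 2, 4, 5, 6}, {1, 2, 3, 4, 5}, {1, 2, 3, 4, 5, 6}, {1, 2, 3, 5, 6}.
Accepting DFA states (contain an NFA accepting state): {2, 3, 6}, {1, 2, 4, 5, 6}, {1, 2, 3, 4, 5}, {1, 2, 3, 4, 5, 6}, {1, 2, 3, 5, 6}.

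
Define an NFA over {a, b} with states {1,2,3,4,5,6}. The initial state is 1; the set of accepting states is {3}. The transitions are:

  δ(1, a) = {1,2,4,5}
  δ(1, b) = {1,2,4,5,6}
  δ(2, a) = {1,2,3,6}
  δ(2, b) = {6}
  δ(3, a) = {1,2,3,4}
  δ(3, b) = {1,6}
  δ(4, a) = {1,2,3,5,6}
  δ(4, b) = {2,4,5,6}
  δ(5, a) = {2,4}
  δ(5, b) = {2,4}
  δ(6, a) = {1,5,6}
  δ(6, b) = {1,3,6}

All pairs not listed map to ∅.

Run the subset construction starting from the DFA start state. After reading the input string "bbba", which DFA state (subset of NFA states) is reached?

Start: {1}.
δ(1,b) = {1,2,4,5,6}.
Union: {1,2,4,5,6}.
After b: {1,2,4,5,6}.
δ(1,b) = {1,2,4,5,6}; δ(2,b) = {6}; δ(4,b) = {2,4,5,6}; δ(5,b) = {2,4}; δ(6,b) = {1,3,6}.
Union: {1,2,3,4,5,6}.
After b: {1,2,3,4,5,6}.
δ(1,b) = {1,2,4,5,6}; δ(2,b) = {6}; δ(3,b) = {1,6}; δ(4,b) = {2,4,5,6}; δ(5,b) = {2,4}; δ(6,b) = {1,3,6}.
Union: {1,2,3,4,5,6}.
After b: {1,2,3,4,5,6}.
δ(1,a) = {1,2,4,5}; δ(2,a) = {1,2,3,6}; δ(3,a) = {1,2,3,4}; δ(4,a) = {1,2,3,5,6}; δ(5,a) = {2,4}; δ(6,a) = {1,5,6}.
Union: {1,2,3,4,5,6}.
After a: {1,2,3,4,5,6}.

{1,2,3,4,5,6}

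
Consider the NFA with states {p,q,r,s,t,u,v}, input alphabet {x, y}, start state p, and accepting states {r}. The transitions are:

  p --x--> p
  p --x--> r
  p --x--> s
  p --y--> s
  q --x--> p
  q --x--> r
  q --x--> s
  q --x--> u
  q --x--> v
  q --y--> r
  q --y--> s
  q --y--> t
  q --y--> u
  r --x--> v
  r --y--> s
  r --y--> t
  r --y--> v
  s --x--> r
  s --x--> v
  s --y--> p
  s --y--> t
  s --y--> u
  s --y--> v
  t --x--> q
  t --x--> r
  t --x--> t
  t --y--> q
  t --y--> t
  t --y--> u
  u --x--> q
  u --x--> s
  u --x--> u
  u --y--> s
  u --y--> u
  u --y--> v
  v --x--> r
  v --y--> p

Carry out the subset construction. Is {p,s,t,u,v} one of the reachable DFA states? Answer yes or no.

yes

Start state of the DFA: {p}.
{p} --x--> {p,r,s}  [new]
{p} --y--> {s}  [new]
{p,r,s} --x--> {p,r,s,v}  [new]
{p,r,s} --y--> {p,s,t,u,v}  [new]
{s} --x--> {r,v}  [new]
{s} --y--> {p,t,u,v}  [new]
{p,r,s,v} --x--> {p,r,s,v}  [seen]
{p,r,s,v} --y--> {p,s,t,u,v}  [seen]
{p,s,t,u,v} --x--> {p,q,r,s,t,u,v}  [new]
{p,s,t,u,v} --y--> {p,q,s,t,u,v}  [new]
{r,v} --x--> {r,v}  [seen]
{r,v} --y--> {p,s,t,v}  [new]
{p,t,u,v} --x--> {p,q,r,s,t,u}  [new]
{p,t,u,v} --y--> {p,q,s,t,u,v}  [seen]
{p,q,r,s,t,u,v} --x--> {p,q,r,s,t,u,v}  [seen]
{p,q,r,s,t,u,v} --y--> {p,q,r,s,t,u,v}  [seen]
{p,q,s,t,u,v} --x--> {p,q,r,s,t,u,v}  [seen]
{p,q,s,t,u,v} --y--> {p,q,r,s,t,u,v}  [seen]
{p,s,t,v} --x--> {p,q,r,s,t,v}  [new]
{p,s,t,v} --y--> {p,q,s,t,u,v}  [seen]
{p,q,r,s,t,u} --x--> {p,q,r,s,t,u,v}  [seen]
{p,q,r,s,t,u} --y--> {p,q,r,s,t,u,v}  [seen]
{p,q,r,s,t,v} --x--> {p,q,r,s,t,u,v}  [seen]
{p,q,r,s,t,v} --y--> {p,q,r,s,t,u,v}  [seen]
Reachable DFA states: {p}, {p,r,s}, {s}, {p,r,s,v}, {p,s,t,u,v}, {r,v}, {p,t,u,v}, {p,q,r,s,t,u,v}, {p,q,s,t,u,v}, {p,s,t,v}, {p,q,r,s,t,u}, {p,q,r,s,t,v}.
{p,s,t,u,v} is among them.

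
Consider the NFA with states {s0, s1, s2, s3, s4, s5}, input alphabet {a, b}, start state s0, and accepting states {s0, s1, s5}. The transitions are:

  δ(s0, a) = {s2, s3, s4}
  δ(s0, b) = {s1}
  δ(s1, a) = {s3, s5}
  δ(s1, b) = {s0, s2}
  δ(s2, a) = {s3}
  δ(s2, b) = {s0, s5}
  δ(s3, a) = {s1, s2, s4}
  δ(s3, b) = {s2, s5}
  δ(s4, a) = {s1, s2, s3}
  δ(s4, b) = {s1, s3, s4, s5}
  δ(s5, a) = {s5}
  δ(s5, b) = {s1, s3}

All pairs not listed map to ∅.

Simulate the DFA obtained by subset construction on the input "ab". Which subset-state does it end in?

{s0, s1, s2, s3, s4, s5}

Start: {s0}.
δ(s0,a) = {s2, s3, s4}.
Union: {s2, s3, s4}.
After a: {s2, s3, s4}.
δ(s2,b) = {s0, s5}; δ(s3,b) = {s2, s5}; δ(s4,b) = {s1, s3, s4, s5}.
Union: {s0, s1, s2, s3, s4, s5}.
After b: {s0, s1, s2, s3, s4, s5}.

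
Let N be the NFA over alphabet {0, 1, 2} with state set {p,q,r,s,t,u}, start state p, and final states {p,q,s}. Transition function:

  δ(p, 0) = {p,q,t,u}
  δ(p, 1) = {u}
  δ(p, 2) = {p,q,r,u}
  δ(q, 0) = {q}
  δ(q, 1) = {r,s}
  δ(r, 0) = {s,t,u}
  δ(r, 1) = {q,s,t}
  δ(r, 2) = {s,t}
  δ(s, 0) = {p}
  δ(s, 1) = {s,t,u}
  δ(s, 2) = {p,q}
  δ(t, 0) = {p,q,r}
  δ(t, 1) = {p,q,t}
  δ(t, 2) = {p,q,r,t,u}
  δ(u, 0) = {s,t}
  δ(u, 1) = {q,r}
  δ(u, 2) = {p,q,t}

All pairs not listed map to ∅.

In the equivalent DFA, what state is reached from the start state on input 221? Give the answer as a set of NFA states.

Start: {p}.
δ(p,2) = {p,q,r,u}.
Union: {p,q,r,u}.
After 2: {p,q,r,u}.
δ(p,2) = {p,q,r,u}; δ(q,2) = ∅; δ(r,2) = {s,t}; δ(u,2) = {p,q,t}.
Union: {p,q,r,s,t,u}.
After 2: {p,q,r,s,t,u}.
δ(p,1) = {u}; δ(q,1) = {r,s}; δ(r,1) = {q,s,t}; δ(s,1) = {s,t,u}; δ(t,1) = {p,q,t}; δ(u,1) = {q,r}.
Union: {p,q,r,s,t,u}.
After 1: {p,q,r,s,t,u}.

{p,q,r,s,t,u}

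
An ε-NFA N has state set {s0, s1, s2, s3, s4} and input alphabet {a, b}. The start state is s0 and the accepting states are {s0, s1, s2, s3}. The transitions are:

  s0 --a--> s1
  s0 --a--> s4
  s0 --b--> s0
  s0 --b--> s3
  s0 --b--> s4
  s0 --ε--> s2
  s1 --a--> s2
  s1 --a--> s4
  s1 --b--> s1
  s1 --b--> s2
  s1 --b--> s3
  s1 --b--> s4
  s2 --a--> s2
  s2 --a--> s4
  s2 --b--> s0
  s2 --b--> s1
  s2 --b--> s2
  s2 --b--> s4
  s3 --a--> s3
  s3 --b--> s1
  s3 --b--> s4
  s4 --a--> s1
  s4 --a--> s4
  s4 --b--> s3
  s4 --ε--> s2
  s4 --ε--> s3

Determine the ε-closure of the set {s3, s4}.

Begin with {s3, s4}.
s4 →ε {s2, s3}; add s2.
ε-closure = {s2, s3, s4}.

{s2, s3, s4}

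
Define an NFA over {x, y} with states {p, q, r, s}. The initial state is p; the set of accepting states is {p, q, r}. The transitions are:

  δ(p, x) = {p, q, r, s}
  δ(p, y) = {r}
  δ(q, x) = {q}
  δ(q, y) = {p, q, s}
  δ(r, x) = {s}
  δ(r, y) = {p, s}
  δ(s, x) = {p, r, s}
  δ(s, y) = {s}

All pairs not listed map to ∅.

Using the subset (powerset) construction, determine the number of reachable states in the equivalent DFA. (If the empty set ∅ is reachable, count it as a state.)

7

Start state of the DFA: {p}.
{p} --x--> {p, q, r, s}  [new]
{p} --y--> {r}  [new]
{p, q, r, s} --x--> {p, q, r, s}  [seen]
{p, q, r, s} --y--> {p, q, r, s}  [seen]
{r} --x--> {s}  [new]
{r} --y--> {p, s}  [new]
{s} --x--> {p, r, s}  [new]
{s} --y--> {s}  [seen]
{p, s} --x--> {p, q, r, s}  [seen]
{p, s} --y--> {r, s}  [new]
{p, r, s} --x--> {p, q, r, s}  [seen]
{p, r, s} --y--> {p, r, s}  [seen]
{r, s} --x--> {p, r, s}  [seen]
{r, s} --y--> {p, s}  [seen]
Reachable DFA states: {p}, {p, q, r, s}, {r}, {s}, {p, s}, {p, r, s}, {r, s}.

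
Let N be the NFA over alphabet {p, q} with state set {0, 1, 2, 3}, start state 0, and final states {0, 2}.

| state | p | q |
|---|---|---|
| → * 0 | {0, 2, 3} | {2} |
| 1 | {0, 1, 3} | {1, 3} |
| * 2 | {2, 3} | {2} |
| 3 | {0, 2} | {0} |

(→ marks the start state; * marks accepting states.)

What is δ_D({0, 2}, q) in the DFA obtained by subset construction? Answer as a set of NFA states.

δ(0,q) = {2}; δ(2,q) = {2}.
Union: {2}.

{2}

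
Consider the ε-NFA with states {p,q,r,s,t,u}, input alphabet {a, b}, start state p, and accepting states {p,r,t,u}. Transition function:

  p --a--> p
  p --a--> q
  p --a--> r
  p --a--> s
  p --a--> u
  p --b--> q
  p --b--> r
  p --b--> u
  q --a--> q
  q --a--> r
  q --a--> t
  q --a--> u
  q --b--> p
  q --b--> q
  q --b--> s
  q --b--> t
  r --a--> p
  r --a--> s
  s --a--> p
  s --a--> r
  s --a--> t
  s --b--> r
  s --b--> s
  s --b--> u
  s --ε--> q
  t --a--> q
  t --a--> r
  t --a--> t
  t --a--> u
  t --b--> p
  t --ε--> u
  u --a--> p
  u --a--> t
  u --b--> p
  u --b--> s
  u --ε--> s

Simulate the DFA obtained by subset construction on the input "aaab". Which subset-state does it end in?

Start: {p}.
δ(p,a) = {p,q,r,s,u}.
Union: {p,q,r,s,u}.
After a: {p,q,r,s,u}.
δ(p,a) = {p,q,r,s,u}; δ(q,a) = {q,r,t,u}; δ(r,a) = {p,s}; δ(s,a) = {p,r,t}; δ(u,a) = {p,t}.
Union: {p,q,r,s,t,u}.
After a: {p,q,r,s,t,u}.
δ(p,a) = {p,q,r,s,u}; δ(q,a) = {q,r,t,u}; δ(r,a) = {p,s}; δ(s,a) = {p,r,t}; δ(t,a) = {q,r,t,u}; δ(u,a) = {p,t}.
Union: {p,q,r,s,t,u}.
After a: {p,q,r,s,t,u}.
δ(p,b) = {q,r,u}; δ(q,b) = {p,q,s,t}; δ(r,b) = ∅; δ(s,b) = {r,s,u}; δ(t,b) = {p}; δ(u,b) = {p,s}.
Union: {p,q,r,s,t,u}.
After b: {p,q,r,s,t,u}.

{p,q,r,s,t,u}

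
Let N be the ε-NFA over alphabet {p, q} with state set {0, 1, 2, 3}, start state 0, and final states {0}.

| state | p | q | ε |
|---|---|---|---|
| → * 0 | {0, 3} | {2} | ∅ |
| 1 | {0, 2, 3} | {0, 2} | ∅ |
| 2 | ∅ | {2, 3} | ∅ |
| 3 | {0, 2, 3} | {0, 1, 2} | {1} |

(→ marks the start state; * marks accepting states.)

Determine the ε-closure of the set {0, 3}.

Begin with {0, 3}.
3 →ε {1}; add 1.
ε-closure = {0, 1, 3}.

{0, 1, 3}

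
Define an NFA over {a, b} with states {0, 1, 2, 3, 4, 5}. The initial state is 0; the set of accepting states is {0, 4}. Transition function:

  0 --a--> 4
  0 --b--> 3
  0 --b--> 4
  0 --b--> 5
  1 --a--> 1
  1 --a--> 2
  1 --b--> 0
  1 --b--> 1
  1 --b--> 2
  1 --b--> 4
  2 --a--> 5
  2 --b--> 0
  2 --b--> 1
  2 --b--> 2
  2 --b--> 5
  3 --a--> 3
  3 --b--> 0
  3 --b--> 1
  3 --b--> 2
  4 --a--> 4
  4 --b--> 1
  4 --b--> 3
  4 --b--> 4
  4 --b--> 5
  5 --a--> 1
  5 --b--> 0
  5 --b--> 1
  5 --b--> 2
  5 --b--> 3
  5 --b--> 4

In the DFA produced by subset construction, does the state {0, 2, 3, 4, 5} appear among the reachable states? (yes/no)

Start state of the DFA: {0}.
{0} --a--> {4}  [new]
{0} --b--> {3, 4, 5}  [new]
{4} --a--> {4}  [seen]
{4} --b--> {1, 3, 4, 5}  [new]
{3, 4, 5} --a--> {1, 3, 4}  [new]
{3, 4, 5} --b--> {0, 1, 2, 3, 4, 5}  [new]
{1, 3, 4, 5} --a--> {1, 2, 3, 4}  [new]
{1, 3, 4, 5} --b--> {0, 1, 2, 3, 4, 5}  [seen]
{1, 3, 4} --a--> {1, 2, 3, 4}  [seen]
{1, 3, 4} --b--> {0, 1, 2, 3, 4, 5}  [seen]
{0, 1, 2, 3, 4, 5} --a--> {1, 2, 3, 4, 5}  [new]
{0, 1, 2, 3, 4, 5} --b--> {0, 1, 2, 3, 4, 5}  [seen]
{1, 2, 3, 4} --a--> {1, 2, 3, 4, 5}  [seen]
{1, 2, 3, 4} --b--> {0, 1, 2, 3, 4, 5}  [seen]
{1, 2, 3, 4, 5} --a--> {1, 2, 3, 4, 5}  [seen]
{1, 2, 3, 4, 5} --b--> {0, 1, 2, 3, 4, 5}  [seen]
Reachable DFA states: {0}, {4}, {3, 4, 5}, {1, 3, 4, 5}, {1, 3, 4}, {0, 1, 2, 3, 4, 5}, {1, 2, 3, 4}, {1, 2, 3, 4, 5}.
{0, 2, 3, 4, 5} is not among them.

no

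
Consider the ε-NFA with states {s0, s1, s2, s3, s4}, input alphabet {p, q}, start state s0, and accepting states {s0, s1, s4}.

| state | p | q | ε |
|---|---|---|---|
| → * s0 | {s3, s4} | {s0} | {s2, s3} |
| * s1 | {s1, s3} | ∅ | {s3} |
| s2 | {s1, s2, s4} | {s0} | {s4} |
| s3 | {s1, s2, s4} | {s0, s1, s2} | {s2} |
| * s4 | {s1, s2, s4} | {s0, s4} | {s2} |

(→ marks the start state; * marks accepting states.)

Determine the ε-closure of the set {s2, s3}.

Begin with {s2, s3}.
s2 →ε {s4}; add s4.
ε-closure = {s2, s3, s4}.

{s2, s3, s4}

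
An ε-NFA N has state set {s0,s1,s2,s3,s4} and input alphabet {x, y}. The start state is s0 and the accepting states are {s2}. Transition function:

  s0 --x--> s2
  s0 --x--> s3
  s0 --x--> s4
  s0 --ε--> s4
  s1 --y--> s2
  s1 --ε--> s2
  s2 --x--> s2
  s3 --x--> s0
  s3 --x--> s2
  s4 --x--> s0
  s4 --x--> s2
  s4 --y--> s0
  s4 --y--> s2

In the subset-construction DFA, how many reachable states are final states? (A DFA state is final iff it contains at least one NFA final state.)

2

Start state of the DFA: {s0,s4} (ε-closure of the NFA start).
{s0,s4} --x--> {s0,s2,s3,s4}  [new]
{s0,s4} --y--> {s0,s2,s4}  [new]
{s0,s2,s3,s4} --x--> {s0,s2,s3,s4}  [seen]
{s0,s2,s3,s4} --y--> {s0,s2,s4}  [seen]
{s0,s2,s4} --x--> {s0,s2,s3,s4}  [seen]
{s0,s2,s4} --y--> {s0,s2,s4}  [seen]
Reachable DFA states: {s0,s4}, {s0,s2,s3,s4}, {s0,s2,s4}.
Accepting DFA states (contain an NFA accepting state): {s0,s2,s3,s4}, {s0,s2,s4}.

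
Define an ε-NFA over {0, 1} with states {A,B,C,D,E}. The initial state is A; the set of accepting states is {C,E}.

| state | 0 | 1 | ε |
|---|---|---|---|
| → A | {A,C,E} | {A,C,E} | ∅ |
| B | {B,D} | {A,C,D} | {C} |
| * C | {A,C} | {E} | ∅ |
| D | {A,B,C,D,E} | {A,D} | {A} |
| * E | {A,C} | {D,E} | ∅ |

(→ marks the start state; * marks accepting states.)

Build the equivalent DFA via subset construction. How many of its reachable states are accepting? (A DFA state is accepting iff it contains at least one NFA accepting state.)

Start state of the DFA: {A} (ε-closure of the NFA start).
{A} --0--> {A,C,E}  [new]
{A} --1--> {A,C,E}  [seen]
{A,C,E} --0--> {A,C,E}  [seen]
{A,C,E} --1--> {A,C,D,E}  [new]
{A,C,D,E} --0--> {A,B,C,D,E}  [new]
{A,C,D,E} --1--> {A,C,D,E}  [seen]
{A,B,C,D,E} --0--> {A,B,C,D,E}  [seen]
{A,B,C,D,E} --1--> {A,C,D,E}  [seen]
Reachable DFA states: {A}, {A,C,E}, {A,C,D,E}, {A,B,C,D,E}.
Accepting DFA states (contain an NFA accepting state): {A,C,E}, {A,C,D,E}, {A,B,C,D,E}.

3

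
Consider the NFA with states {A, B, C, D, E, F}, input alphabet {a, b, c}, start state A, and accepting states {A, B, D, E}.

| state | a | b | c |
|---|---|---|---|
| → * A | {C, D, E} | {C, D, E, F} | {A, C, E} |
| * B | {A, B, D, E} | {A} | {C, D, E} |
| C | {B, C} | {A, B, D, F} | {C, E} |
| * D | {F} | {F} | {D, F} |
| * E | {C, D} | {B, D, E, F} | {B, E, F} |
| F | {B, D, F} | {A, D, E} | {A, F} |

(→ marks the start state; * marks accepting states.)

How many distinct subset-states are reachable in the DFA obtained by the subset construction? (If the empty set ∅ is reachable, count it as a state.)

Start state of the DFA: {A}.
{A} --a--> {C, D, E}  [new]
{A} --b--> {C, D, E, F}  [new]
{A} --c--> {A, C, E}  [new]
{C, D, E} --a--> {B, C, D, F}  [new]
{C, D, E} --b--> {A, B, D, E, F}  [new]
{C, D, E} --c--> {B, C, D, E, F}  [new]
{C, D, E, F} --a--> {B, C, D, F}  [seen]
{C, D, E, F} --b--> {A, B, D, E, F}  [seen]
{C, D, E, F} --c--> {A, B, C, D, E, F}  [new]
{A, C, E} --a--> {B, C, D, E}  [new]
{A, C, E} --b--> {A, B, C, D, E, F}  [seen]
{A, C, E} --c--> {A, B, C, E, F}  [new]
{B, C, D, F} --a--> {A, B, C, D, E, F}  [seen]
{B, C, D, F} --b--> {A, B, D, E, F}  [seen]
{B, C, D, F} --c--> {A, C, D, E, F}  [new]
{A, B, D, E, F} --a--> {A, B, C, D, E, F}  [seen]
{A, B, D, E, F} --b--> {A, B, C, D, E, F}  [seen]
{A, B, D, E, F} --c--> {A, B, C, D, E, F}  [seen]
{B, C, D, E, F} --a--> {A, B, C, D, E, F}  [seen]
{B, C, D, E, F} --b--> {A, B, D, E, F}  [seen]
{B, C, D, E, F} --c--> {A, B, C, D, E, F}  [seen]
{A, B, C, D, E, F} --a--> {A, B, C, D, E, F}  [seen]
{A, B, C, D, E, F} --b--> {A, B, C, D, E, F}  [seen]
{A, B, C, D, E, F} --c--> {A, B, C, D, E, F}  [seen]
{B, C, D, E} --a--> {A, B, C, D, E, F}  [seen]
{B, C, D, E} --b--> {A, B, D, E, F}  [seen]
{B, C, D, E} --c--> {B, C, D, E, F}  [seen]
{A, B, C, E, F} --a--> {A, B, C, D, E, F}  [seen]
{A, B, C, E, F} --b--> {A, B, C, D, E, F}  [seen]
{A, B, C, E, F} --c--> {A, B, C, D, E, F}  [seen]
{A, C, D, E, F} --a--> {B, C, D, E, F}  [seen]
{A, C, D, E, F} --b--> {A, B, C, D, E, F}  [seen]
{A, C, D, E, F} --c--> {A, B, C, D, E, F}  [seen]
Reachable DFA states: {A}, {C, D, E}, {C, D, E, F}, {A, C, E}, {B, C, D, F}, {A, B, D, E, F}, {B, C, D, E, F}, {A, B, C, D, E, F}, {B, C, D, E}, {A, B, C, E, F}, {A, C, D, E, F}.

11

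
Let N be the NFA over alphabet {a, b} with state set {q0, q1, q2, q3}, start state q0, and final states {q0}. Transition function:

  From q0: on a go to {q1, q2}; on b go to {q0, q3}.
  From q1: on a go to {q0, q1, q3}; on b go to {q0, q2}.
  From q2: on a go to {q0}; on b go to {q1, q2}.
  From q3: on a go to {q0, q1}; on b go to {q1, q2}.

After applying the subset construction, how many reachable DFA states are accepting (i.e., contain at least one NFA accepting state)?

5

Start state of the DFA: {q0}.
{q0} --a--> {q1, q2}  [new]
{q0} --b--> {q0, q3}  [new]
{q1, q2} --a--> {q0, q1, q3}  [new]
{q1, q2} --b--> {q0, q1, q2}  [new]
{q0, q3} --a--> {q0, q1, q2}  [seen]
{q0, q3} --b--> {q0, q1, q2, q3}  [new]
{q0, q1, q3} --a--> {q0, q1, q2, q3}  [seen]
{q0, q1, q3} --b--> {q0, q1, q2, q3}  [seen]
{q0, q1, q2} --a--> {q0, q1, q2, q3}  [seen]
{q0, q1, q2} --b--> {q0, q1, q2, q3}  [seen]
{q0, q1, q2, q3} --a--> {q0, q1, q2, q3}  [seen]
{q0, q1, q2, q3} --b--> {q0, q1, q2, q3}  [seen]
Reachable DFA states: {q0}, {q1, q2}, {q0, q3}, {q0, q1, q3}, {q0, q1, q2}, {q0, q1, q2, q3}.
Accepting DFA states (contain an NFA accepting state): {q0}, {q0, q3}, {q0, q1, q3}, {q0, q1, q2}, {q0, q1, q2, q3}.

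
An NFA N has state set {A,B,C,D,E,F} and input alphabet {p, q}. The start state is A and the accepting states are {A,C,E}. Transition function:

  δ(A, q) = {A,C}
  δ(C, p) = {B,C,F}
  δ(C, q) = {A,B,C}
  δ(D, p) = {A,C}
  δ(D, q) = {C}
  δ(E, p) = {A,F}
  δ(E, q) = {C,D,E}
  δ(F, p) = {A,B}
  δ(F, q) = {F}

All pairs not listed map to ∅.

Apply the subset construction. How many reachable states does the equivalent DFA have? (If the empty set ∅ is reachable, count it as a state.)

Start state of the DFA: {A}.
{A} --p--> ∅  [new]
{A} --q--> {A,C}  [new]
∅ --p--> ∅  [seen]
∅ --q--> ∅  [seen]
{A,C} --p--> {B,C,F}  [new]
{A,C} --q--> {A,B,C}  [new]
{B,C,F} --p--> {A,B,C,F}  [new]
{B,C,F} --q--> {A,B,C,F}  [seen]
{A,B,C} --p--> {B,C,F}  [seen]
{A,B,C} --q--> {A,B,C}  [seen]
{A,B,C,F} --p--> {A,B,C,F}  [seen]
{A,B,C,F} --q--> {A,B,C,F}  [seen]
Reachable DFA states: {A}, ∅, {A,C}, {B,C,F}, {A,B,C}, {A,B,C,F}.

6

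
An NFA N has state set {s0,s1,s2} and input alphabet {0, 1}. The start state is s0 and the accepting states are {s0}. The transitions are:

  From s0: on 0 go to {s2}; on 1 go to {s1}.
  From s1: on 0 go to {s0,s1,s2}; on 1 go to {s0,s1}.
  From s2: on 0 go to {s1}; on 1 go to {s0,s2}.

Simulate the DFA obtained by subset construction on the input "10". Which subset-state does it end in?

Start: {s0}.
δ(s0,1) = {s1}.
Union: {s1}.
After 1: {s1}.
δ(s1,0) = {s0,s1,s2}.
Union: {s0,s1,s2}.
After 0: {s0,s1,s2}.

{s0,s1,s2}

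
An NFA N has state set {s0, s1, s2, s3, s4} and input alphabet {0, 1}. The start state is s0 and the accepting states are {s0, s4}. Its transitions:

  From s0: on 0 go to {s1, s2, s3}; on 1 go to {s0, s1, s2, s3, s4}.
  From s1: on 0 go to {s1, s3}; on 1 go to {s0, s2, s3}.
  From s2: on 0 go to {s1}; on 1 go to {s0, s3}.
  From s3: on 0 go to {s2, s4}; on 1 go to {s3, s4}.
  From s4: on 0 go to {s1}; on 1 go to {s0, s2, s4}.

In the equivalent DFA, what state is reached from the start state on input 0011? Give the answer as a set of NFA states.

Start: {s0}.
δ(s0,0) = {s1, s2, s3}.
Union: {s1, s2, s3}.
After 0: {s1, s2, s3}.
δ(s1,0) = {s1, s3}; δ(s2,0) = {s1}; δ(s3,0) = {s2, s4}.
Union: {s1, s2, s3, s4}.
After 0: {s1, s2, s3, s4}.
δ(s1,1) = {s0, s2, s3}; δ(s2,1) = {s0, s3}; δ(s3,1) = {s3, s4}; δ(s4,1) = {s0, s2, s4}.
Union: {s0, s2, s3, s4}.
After 1: {s0, s2, s3, s4}.
δ(s0,1) = {s0, s1, s2, s3, s4}; δ(s2,1) = {s0, s3}; δ(s3,1) = {s3, s4}; δ(s4,1) = {s0, s2, s4}.
Union: {s0, s1, s2, s3, s4}.
After 1: {s0, s1, s2, s3, s4}.

{s0, s1, s2, s3, s4}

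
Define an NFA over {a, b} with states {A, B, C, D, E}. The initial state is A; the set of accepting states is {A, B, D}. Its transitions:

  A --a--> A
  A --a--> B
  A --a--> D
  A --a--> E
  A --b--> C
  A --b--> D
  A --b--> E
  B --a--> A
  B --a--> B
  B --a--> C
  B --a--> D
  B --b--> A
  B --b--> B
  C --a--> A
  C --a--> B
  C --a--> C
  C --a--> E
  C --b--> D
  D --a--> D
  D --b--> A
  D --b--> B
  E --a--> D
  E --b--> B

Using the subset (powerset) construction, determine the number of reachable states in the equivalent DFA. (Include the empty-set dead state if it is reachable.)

5

Start state of the DFA: {A}.
{A} --a--> {A, B, D, E}  [new]
{A} --b--> {C, D, E}  [new]
{A, B, D, E} --a--> {A, B, C, D, E}  [new]
{A, B, D, E} --b--> {A, B, C, D, E}  [seen]
{C, D, E} --a--> {A, B, C, D, E}  [seen]
{C, D, E} --b--> {A, B, D}  [new]
{A, B, C, D, E} --a--> {A, B, C, D, E}  [seen]
{A, B, C, D, E} --b--> {A, B, C, D, E}  [seen]
{A, B, D} --a--> {A, B, C, D, E}  [seen]
{A, B, D} --b--> {A, B, C, D, E}  [seen]
Reachable DFA states: {A}, {A, B, D, E}, {C, D, E}, {A, B, C, D, E}, {A, B, D}.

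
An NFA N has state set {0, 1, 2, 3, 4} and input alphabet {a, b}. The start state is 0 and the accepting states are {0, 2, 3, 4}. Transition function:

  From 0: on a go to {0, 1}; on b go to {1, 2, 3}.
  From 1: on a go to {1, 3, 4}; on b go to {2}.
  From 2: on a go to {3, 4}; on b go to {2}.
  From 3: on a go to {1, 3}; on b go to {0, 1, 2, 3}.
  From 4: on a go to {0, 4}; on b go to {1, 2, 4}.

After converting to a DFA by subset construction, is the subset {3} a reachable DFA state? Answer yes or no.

Start state of the DFA: {0}.
{0} --a--> {0, 1}  [new]
{0} --b--> {1, 2, 3}  [new]
{0, 1} --a--> {0, 1, 3, 4}  [new]
{0, 1} --b--> {1, 2, 3}  [seen]
{1, 2, 3} --a--> {1, 3, 4}  [new]
{1, 2, 3} --b--> {0, 1, 2, 3}  [new]
{0, 1, 3, 4} --a--> {0, 1, 3, 4}  [seen]
{0, 1, 3, 4} --b--> {0, 1, 2, 3, 4}  [new]
{1, 3, 4} --a--> {0, 1, 3, 4}  [seen]
{1, 3, 4} --b--> {0, 1, 2, 3, 4}  [seen]
{0, 1, 2, 3} --a--> {0, 1, 3, 4}  [seen]
{0, 1, 2, 3} --b--> {0, 1, 2, 3}  [seen]
{0, 1, 2, 3, 4} --a--> {0, 1, 3, 4}  [seen]
{0, 1, 2, 3, 4} --b--> {0, 1, 2, 3, 4}  [seen]
Reachable DFA states: {0}, {0, 1}, {1, 2, 3}, {0, 1, 3, 4}, {1, 3, 4}, {0, 1, 2, 3}, {0, 1, 2, 3, 4}.
{3} is not among them.

no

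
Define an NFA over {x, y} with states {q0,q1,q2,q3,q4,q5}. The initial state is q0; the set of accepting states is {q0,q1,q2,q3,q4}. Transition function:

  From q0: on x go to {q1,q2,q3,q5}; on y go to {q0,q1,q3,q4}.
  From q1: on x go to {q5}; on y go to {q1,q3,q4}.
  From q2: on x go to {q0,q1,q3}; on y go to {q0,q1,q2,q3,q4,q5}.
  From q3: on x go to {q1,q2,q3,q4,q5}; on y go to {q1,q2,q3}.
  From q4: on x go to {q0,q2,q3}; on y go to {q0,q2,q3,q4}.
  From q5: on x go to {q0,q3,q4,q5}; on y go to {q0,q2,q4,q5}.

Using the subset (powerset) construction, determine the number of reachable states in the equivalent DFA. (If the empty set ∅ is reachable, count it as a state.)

Start state of the DFA: {q0}.
{q0} --x--> {q1,q2,q3,q5}  [new]
{q0} --y--> {q0,q1,q3,q4}  [new]
{q1,q2,q3,q5} --x--> {q0,q1,q2,q3,q4,q5}  [new]
{q1,q2,q3,q5} --y--> {q0,q1,q2,q3,q4,q5}  [seen]
{q0,q1,q3,q4} --x--> {q0,q1,q2,q3,q4,q5}  [seen]
{q0,q1,q3,q4} --y--> {q0,q1,q2,q3,q4}  [new]
{q0,q1,q2,q3,q4,q5} --x--> {q0,q1,q2,q3,q4,q5}  [seen]
{q0,q1,q2,q3,q4,q5} --y--> {q0,q1,q2,q3,q4,q5}  [seen]
{q0,q1,q2,q3,q4} --x--> {q0,q1,q2,q3,q4,q5}  [seen]
{q0,q1,q2,q3,q4} --y--> {q0,q1,q2,q3,q4,q5}  [seen]
Reachable DFA states: {q0}, {q1,q2,q3,q5}, {q0,q1,q3,q4}, {q0,q1,q2,q3,q4,q5}, {q0,q1,q2,q3,q4}.

5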